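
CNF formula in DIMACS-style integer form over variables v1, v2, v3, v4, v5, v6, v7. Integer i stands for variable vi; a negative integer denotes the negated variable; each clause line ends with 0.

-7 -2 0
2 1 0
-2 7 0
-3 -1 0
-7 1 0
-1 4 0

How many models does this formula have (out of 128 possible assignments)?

Case analysis on v1 and v2:
  v1=T, v2=T: a clause becomes empty — 0.
  v1=T, v2=F: forces v3=F; v4=T; v5, v6, v7 free → 2^3 = 8.
  v1=F, v2=T: a clause becomes empty — 0.
  v1=F, v2=F: a clause becomes empty — 0.
Total: 0 + 8 + 0 + 0 = 8.

8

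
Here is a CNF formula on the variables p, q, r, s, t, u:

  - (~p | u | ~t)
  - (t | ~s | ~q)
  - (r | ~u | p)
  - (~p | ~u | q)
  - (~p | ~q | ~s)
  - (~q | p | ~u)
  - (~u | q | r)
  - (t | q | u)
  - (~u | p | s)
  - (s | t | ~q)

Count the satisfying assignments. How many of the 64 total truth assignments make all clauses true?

Split on q, then u.
  q=T, u=T: remaining (p,r,s,t) ∈ {(T,F,F,T); (T,T,F,T)} — 2.
  q=T, u=F: remaining (p,r,s,t) ∈ {(F,F,F,T); (F,F,T,T); (F,T,F,T); (F,T,T,T)} — 4.
  q=F, u=T: remaining (p,r,s,t) ∈ {(F,T,T,F); (F,T,T,T)} — 2.
  q=F, u=F: remaining (p,r,s,t) ∈ {(F,F,F,T); (F,F,T,T); (F,T,F,T); (F,T,T,T)} — 4.
Total: 2 + 4 + 2 + 4 = 12.

12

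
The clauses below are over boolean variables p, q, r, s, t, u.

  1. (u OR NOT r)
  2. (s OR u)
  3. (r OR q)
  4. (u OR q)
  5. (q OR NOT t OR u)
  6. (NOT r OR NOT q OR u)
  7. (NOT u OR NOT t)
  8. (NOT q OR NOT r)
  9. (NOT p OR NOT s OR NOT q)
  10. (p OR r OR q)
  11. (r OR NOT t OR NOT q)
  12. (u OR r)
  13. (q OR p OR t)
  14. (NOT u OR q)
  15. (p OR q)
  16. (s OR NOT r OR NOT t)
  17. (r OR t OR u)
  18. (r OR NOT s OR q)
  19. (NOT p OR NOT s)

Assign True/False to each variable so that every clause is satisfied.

p=True, q=True, r=False, s=False, t=False, u=True

Set p = True and propagate.
  then s is forced to False.
  then u is forced to True.
  then t is forced to False.
  then q is forced to True.
  then r is forced to False.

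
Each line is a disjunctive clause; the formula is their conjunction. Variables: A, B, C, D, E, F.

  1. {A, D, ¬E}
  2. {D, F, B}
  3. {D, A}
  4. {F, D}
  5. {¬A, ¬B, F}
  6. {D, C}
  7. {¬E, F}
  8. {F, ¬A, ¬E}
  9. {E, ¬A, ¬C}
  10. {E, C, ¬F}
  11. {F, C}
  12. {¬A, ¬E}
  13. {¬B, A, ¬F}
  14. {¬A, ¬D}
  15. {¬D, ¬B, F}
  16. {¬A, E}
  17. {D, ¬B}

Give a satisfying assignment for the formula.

A=F, B=F, C=F, D=T, E=T, F=T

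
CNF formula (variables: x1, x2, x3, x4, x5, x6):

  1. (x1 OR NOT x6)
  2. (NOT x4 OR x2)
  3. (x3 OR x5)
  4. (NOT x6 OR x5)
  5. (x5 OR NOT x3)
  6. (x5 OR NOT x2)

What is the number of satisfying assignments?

18

Case analysis on x5 and x2:
  x5=T, x2=T: x3, x4 free; 3 ways for (x1,x6) × 2^2 = 12.
  x5=T, x2=F: x3 free; 3 ways for (x1,x4,x6) × 2^1 = 6.
  x5=F, x2=T: a clause becomes empty — 0.
  x5=F, x2=F: a clause becomes empty — 0.
Total: 12 + 6 + 0 + 0 = 18.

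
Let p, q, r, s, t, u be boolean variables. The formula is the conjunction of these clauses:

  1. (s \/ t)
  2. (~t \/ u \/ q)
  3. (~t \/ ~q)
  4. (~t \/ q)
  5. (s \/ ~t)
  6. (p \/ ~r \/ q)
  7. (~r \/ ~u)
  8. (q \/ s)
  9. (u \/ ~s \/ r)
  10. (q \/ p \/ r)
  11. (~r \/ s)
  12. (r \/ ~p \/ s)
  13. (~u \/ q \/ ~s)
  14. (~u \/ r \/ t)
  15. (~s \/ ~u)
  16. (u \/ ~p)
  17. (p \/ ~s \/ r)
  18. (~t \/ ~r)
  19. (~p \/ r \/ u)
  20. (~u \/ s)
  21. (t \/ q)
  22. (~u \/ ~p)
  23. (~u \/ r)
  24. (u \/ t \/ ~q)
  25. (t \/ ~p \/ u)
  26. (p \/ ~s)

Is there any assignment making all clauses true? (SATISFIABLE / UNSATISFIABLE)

u = True:
  propagation gives r=False; an empty clause results — contradiction.
u = False:
  propagation gives p=False, s=False, t=True; an empty clause results — contradiction.
Every branch closes, so no satisfying assignment exists.

UNSATISFIABLE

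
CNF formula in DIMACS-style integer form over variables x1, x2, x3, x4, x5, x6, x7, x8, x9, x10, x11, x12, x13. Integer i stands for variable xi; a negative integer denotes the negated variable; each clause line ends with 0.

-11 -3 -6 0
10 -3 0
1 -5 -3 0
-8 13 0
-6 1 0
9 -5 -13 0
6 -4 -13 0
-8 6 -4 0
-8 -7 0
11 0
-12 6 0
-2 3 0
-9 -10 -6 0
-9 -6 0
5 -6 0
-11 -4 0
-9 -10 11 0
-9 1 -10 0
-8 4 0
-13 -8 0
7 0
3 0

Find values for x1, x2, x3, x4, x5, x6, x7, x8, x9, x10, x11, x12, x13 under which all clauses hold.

x1=True, x2=True, x3=True, x4=False, x5=False, x6=False, x7=True, x8=False, x9=False, x10=True, x11=True, x12=False, x13=True

The clause (x11) is unit: x11 must be True.
Unit propagation: (¬x4) forces x4 = False.
Unit propagation: (¬x8) forces x8 = False.
The clause (x7) is unit: x7 must be True.
(x3) is a unit clause, so x3 = True.
(¬x6) is a unit clause, so x6 = False.
The clause (x10) is unit: x10 must be True.
(¬x12) is a unit clause, so x12 = False.
Pure literal: x1 appears only positively; assign x1 = True.
Pure literal: x5 appears only negated; assign x5 = False.
x2, x9, x13 are now unconstrained; take x2 = True, x9 = False, x13 = True.
Every clause has at least one true literal under this assignment.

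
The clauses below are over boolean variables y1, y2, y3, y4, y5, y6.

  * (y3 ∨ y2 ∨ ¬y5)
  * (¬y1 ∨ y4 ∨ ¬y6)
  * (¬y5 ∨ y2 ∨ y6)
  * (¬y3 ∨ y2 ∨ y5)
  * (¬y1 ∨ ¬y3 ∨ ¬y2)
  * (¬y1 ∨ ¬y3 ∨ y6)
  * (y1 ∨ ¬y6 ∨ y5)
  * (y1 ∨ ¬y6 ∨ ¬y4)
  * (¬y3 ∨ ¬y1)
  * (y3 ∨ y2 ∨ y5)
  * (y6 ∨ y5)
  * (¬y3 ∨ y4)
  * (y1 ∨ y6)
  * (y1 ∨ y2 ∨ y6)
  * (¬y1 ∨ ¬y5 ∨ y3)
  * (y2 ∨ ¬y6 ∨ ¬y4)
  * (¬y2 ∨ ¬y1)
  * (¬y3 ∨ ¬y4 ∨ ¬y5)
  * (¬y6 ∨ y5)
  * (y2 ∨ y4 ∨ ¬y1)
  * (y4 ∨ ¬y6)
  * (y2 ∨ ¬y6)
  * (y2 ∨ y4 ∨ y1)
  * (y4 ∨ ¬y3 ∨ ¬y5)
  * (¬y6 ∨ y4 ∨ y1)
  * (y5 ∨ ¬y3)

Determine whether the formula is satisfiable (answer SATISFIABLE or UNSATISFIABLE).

y1 = True:
  propagation gives y3=False, y5=False, y2=True; an empty clause results — contradiction.
y1 = False:
  propagation gives y6=True, y5=True, y4=False; an empty clause results — contradiction.
Every branch closes, so no satisfying assignment exists.

UNSATISFIABLE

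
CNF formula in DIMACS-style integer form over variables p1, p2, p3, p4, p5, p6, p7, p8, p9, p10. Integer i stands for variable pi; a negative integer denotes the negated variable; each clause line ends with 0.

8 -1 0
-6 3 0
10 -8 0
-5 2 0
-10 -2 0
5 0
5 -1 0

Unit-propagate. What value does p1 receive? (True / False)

Unit clause (p5) sets p5 = True.
In (p2 ∨ ¬p5), ¬p5 is now false; p2 must hold, so p2 = True.
In (¬p2 ∨ ¬p10), ¬p2 is now false; ¬p10 must hold, so p10 = False.
(p10 ∨ ¬p8): since p10 = False, the clause reduces to (¬p8). p8 = False.
In (¬p1 ∨ p8), p8 is now false; ¬p1 must hold, so p1 = False.

False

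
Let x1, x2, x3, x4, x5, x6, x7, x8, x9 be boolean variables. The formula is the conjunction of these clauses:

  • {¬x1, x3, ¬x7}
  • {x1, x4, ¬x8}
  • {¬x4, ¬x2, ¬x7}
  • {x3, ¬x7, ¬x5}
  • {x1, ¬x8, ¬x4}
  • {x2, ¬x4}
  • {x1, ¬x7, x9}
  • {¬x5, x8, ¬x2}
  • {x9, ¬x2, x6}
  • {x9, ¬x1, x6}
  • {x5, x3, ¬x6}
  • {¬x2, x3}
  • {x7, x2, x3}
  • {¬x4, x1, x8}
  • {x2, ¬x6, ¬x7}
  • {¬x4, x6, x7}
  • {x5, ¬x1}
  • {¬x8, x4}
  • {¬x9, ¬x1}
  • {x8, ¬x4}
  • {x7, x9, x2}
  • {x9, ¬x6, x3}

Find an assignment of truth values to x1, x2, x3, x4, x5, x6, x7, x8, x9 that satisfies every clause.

Pure literal: x3 appears only positively; assign x3 = True.
Set x1 = False and propagate.
For the remaining variables, x2 = False, x4 = False, x5 = True, x6 = False, x7 = True, x8 = False, x9 = True works.
Every clause has at least one true literal under this assignment.

x1 = F, x2 = F, x3 = T, x4 = F, x5 = T, x6 = F, x7 = T, x8 = F, x9 = T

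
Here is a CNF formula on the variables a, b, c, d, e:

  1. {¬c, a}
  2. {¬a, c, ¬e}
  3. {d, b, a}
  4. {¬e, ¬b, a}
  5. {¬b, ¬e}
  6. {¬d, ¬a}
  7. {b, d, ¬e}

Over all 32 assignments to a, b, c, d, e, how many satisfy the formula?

Case analysis on a and b:
  a=1, b=1: remaining (c,d,e) ∈ {(0,0,0); (1,0,0)} — 2.
  a=1, b=0: remaining (c,d,e) ∈ {(0,0,0); (1,0,0)} — 2.
  a=0, b=1: remaining (c,d,e) ∈ {(0,0,0); (0,1,0)} — 2.
  a=0, b=0: remaining (c,d,e) ∈ {(0,1,0); (0,1,1)} — 2.
Total: 2 + 2 + 2 + 2 = 8.

8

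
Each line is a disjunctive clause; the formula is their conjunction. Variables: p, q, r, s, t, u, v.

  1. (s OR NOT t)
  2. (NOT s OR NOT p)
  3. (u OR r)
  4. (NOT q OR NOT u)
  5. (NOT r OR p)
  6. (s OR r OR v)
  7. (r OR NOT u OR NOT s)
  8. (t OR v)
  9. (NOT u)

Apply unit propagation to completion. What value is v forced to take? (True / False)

(NOT u) stands alone — u = False.
In (r OR u), u is now false; r must hold, so r = True.
(NOT r OR p): since r = True, the clause reduces to (p). p = True.
From (NOT s OR NOT p) and p = True: s = False.
(s OR NOT t) with s = False leaves only NOT t, so t = False.
(v OR t) with t = False leaves only v, so v = True.

True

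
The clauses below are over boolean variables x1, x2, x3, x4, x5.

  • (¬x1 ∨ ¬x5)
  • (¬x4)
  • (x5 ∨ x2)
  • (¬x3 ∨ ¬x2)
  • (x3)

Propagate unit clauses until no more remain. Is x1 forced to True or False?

(¬x4) stands alone — x4 = False.
(x3) stands alone — x3 = True.
(¬x3 ∨ ¬x2) with x3 = True leaves only ¬x2, so x2 = False.
(x2 ∨ x5) with x2 = False leaves only x5, so x5 = True.
In (¬x5 ∨ ¬x1), ¬x5 is now false; ¬x1 must hold, so x1 = False.

False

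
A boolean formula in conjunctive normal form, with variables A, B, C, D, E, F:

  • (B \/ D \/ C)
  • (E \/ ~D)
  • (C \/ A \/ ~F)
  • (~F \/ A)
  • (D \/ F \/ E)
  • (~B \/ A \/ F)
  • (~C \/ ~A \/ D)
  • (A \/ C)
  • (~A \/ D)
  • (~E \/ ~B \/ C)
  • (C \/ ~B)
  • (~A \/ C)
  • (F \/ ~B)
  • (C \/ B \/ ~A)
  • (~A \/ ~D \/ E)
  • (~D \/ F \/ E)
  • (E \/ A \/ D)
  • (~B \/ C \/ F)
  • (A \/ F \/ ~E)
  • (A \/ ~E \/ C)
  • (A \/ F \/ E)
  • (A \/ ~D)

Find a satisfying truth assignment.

A = True  B = True  C = True  D = True  E = True  F = True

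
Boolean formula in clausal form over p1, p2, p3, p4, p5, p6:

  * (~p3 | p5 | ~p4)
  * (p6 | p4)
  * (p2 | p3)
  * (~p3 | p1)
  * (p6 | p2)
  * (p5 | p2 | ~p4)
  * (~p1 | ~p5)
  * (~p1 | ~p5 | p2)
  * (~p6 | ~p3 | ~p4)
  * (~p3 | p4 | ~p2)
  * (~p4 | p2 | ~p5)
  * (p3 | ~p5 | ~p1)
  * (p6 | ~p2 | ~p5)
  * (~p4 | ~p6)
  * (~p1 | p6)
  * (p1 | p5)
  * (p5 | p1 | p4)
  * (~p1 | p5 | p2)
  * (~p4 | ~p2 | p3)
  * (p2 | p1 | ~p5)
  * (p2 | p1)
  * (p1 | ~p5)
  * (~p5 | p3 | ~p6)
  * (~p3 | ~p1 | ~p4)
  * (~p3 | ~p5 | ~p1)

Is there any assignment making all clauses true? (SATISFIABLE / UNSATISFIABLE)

SATISFIABLE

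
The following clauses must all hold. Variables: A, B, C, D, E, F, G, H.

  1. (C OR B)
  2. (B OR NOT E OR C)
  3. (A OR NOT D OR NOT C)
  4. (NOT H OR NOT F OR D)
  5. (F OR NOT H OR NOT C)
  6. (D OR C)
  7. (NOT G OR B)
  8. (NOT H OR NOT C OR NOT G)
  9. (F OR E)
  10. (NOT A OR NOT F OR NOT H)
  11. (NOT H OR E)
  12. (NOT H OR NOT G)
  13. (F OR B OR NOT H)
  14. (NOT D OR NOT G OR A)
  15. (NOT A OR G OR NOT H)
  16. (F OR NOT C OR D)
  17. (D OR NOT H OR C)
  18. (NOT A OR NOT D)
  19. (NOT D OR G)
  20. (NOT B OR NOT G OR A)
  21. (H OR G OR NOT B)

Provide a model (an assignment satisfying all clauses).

Try A = False.
Try B = False.
  then C is forced to True.
  then D is forced to False.
  then G is forced to False.
  then F is forced to True.
  then H is forced to False.
E is now unconstrained; take E = False.
Every clause has at least one true literal under this assignment.

A=False, B=False, C=True, D=False, E=False, F=True, G=False, H=False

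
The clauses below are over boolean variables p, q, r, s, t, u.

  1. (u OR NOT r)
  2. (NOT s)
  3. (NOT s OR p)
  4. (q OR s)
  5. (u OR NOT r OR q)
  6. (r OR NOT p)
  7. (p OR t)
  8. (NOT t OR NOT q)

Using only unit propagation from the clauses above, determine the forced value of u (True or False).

(NOT s) stands alone — s = False.
(s OR q): since s = False, the clause reduces to (q). q = True.
From (NOT t OR NOT q) and q = True: t = False.
In (t OR p), t is now false; p must hold, so p = True.
From (NOT p OR r) and p = True: r = True.
(NOT r OR u): since r = True, the clause reduces to (u). u = True.

True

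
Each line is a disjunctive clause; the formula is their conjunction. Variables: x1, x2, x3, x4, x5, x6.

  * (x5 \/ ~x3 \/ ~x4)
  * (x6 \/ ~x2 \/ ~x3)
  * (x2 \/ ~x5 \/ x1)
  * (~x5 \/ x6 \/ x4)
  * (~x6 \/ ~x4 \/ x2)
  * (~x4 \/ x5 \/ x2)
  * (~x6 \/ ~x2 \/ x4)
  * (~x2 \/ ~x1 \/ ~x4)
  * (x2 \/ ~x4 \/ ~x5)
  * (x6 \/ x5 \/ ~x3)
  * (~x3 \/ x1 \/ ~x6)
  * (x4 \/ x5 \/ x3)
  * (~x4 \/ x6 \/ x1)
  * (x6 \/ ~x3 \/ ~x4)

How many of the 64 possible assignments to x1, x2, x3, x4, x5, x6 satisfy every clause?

5

Satisfying assignments:
  x1=F x2=T x3=F x4=T x5=F x6=T
  x1=F x2=T x3=F x4=T x5=T x6=T
  x1=T x2=F x3=F x4=F x5=T x6=T
  x1=T x2=F x3=T x4=F x5=F x6=T
  x1=T x2=F x3=T x4=F x5=T x6=T
That's 5 in total.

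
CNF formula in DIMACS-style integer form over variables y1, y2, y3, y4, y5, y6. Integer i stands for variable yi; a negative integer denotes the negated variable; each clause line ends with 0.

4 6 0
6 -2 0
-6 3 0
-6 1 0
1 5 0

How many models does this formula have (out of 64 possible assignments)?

14

Split on y6, then y1.
  y6=1, y1=1: forces y3=1; y2, y4, y5 free → 2^3 = 8.
  y6=1, y1=0: a clause becomes empty — 0.
  y6=0, y1=1: remaining (y2,y3,y4,y5) ∈ {(0,0,1,0); (0,0,1,1); (0,1,1,0); (0,1,1,1)} — 4.
  y6=0, y1=0: remaining (y2,y3,y4,y5) ∈ {(0,0,1,1); (0,1,1,1)} — 2.
Total: 8 + 0 + 4 + 2 = 14.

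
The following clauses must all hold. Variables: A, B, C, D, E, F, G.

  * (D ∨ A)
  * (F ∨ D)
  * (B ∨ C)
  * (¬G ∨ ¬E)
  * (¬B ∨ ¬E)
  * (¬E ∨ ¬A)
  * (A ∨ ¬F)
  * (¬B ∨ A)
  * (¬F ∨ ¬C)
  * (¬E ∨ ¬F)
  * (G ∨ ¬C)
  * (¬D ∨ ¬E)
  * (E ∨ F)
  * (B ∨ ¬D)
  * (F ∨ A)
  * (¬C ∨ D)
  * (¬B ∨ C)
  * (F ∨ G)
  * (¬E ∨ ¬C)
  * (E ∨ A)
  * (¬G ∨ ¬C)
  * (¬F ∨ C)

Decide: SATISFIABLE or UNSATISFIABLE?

UNSATISFIABLE

C = True:
  propagation gives F=False, D=True, G=True; an empty clause results — contradiction.
C = False:
  propagation gives B=True; an empty clause results — contradiction.
Every branch closes, so no satisfying assignment exists.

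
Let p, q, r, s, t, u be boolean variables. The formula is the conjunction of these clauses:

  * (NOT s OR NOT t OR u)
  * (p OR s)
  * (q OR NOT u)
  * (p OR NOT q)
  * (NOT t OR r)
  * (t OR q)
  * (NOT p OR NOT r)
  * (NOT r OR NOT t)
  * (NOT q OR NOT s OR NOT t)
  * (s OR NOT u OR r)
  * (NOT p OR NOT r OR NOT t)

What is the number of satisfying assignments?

Satisfying assignments:
  p=1 q=1 r=0 s=0 t=0 u=0
  p=1 q=1 r=0 s=1 t=0 u=0
  p=1 q=1 r=0 s=1 t=0 u=1
That's 3 in total.

3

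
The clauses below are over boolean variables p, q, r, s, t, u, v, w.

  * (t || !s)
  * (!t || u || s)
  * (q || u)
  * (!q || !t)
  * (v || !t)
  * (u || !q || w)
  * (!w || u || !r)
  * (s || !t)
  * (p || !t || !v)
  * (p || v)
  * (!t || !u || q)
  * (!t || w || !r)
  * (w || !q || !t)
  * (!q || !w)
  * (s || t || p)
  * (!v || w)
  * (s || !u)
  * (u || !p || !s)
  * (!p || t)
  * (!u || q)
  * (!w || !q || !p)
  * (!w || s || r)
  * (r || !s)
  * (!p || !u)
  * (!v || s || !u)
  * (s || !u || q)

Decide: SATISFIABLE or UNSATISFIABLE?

t = True:
  propagation gives q=False, u=True; an empty clause results — contradiction.
t = False:
  propagation gives s=False, p=True; an empty clause results — contradiction.
Every branch closes, so no satisfying assignment exists.

UNSATISFIABLE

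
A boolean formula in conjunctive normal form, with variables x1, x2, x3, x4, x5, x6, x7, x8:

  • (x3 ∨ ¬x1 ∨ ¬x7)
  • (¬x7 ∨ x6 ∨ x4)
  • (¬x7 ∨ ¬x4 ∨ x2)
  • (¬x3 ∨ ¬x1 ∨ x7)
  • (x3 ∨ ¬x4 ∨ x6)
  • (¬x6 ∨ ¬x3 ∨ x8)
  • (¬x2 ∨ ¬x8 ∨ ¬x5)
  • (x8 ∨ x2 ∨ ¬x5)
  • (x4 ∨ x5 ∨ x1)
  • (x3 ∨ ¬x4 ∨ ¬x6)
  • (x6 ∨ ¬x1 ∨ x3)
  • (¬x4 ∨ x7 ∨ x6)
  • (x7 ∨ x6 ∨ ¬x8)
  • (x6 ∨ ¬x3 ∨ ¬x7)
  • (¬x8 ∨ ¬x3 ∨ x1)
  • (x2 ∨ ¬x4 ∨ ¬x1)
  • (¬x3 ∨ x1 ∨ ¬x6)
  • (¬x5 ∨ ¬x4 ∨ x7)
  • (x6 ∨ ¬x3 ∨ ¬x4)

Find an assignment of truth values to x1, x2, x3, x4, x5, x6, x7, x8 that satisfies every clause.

x1 = T, x2 = T, x3 = T, x4 = F, x5 = F, x6 = T, x7 = T, x8 = T

Try x1 = True.
Branch on x2: take x2 = True.
Try x3 = True.
  then x7 is forced to True.
  then x6 is forced to True.
  then x8 is forced to True.
  then x5 is forced to False.
x4 is now unconstrained; take x4 = False.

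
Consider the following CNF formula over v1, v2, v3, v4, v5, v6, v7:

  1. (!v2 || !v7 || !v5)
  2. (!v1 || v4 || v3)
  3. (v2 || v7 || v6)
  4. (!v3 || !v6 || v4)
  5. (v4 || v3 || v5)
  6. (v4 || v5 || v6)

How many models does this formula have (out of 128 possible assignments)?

Split on v4, then v3.
  v4=1, v3=1: v1 free; 12 ways for (v2,v5,v6,v7) × 2^1 = 24.
  v4=1, v3=0: v1 free; 12 ways for (v2,v5,v6,v7) × 2^1 = 24.
  v4=0, v3=1: remaining (v1,v2,v5,v6,v7) ∈ {(0,0,1,0,1); (0,1,1,0,0); (1,0,1,0,1); (1,1,1,0,0)} — 4.
  v4=0, v3=0: 5 of the 32 assignments to (v1,v2,v5,v6,v7) work.
Total: 24 + 24 + 4 + 5 = 57.

57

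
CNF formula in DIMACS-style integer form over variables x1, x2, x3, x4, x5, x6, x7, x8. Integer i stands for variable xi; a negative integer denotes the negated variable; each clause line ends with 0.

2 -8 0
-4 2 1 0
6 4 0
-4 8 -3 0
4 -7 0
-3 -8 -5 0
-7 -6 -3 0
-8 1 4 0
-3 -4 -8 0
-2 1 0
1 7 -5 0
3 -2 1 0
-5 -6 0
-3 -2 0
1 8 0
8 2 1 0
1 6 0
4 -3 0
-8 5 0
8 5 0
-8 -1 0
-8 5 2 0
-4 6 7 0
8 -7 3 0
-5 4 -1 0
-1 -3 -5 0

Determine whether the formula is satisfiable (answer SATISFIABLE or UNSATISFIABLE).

x8 = True:
  propagation gives x2=True, x1=True; an empty clause results — contradiction.
x8 = False:
  propagation gives x1=True, x5=True, x6=False, x4=True; an empty clause results — contradiction.
Every branch closes, so no satisfying assignment exists.

UNSATISFIABLE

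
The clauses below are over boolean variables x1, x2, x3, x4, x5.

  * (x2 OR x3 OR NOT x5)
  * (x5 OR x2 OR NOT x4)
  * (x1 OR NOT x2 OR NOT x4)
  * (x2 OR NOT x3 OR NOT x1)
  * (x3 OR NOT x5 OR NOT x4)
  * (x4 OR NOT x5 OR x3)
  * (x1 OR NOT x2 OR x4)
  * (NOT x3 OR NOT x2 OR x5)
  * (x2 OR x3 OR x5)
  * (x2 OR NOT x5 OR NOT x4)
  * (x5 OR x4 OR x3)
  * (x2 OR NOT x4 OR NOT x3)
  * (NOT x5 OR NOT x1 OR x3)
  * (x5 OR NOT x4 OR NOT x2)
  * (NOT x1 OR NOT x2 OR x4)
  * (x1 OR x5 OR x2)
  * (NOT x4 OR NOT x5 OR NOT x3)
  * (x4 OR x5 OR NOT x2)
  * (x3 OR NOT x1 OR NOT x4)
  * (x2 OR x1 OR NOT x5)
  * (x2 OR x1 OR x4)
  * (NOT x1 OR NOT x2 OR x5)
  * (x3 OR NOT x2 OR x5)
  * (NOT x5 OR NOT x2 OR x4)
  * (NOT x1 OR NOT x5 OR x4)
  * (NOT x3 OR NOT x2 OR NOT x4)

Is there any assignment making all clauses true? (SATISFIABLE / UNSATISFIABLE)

x2 = True:
  x4 = True:
    propagation gives x1=True, x5=True, x3=True; an empty clause results — contradiction.
  x4 = False:
    propagation gives x1=True; an empty clause results — contradiction.
x2 = False:
  x5 = True:
    propagation gives x3=True, x1=False; an empty clause results — contradiction.
  x5 = False:
    propagation gives x4=False, x3=True, x1=False; an empty clause results — contradiction.
Every branch closes, so no satisfying assignment exists.

UNSATISFIABLE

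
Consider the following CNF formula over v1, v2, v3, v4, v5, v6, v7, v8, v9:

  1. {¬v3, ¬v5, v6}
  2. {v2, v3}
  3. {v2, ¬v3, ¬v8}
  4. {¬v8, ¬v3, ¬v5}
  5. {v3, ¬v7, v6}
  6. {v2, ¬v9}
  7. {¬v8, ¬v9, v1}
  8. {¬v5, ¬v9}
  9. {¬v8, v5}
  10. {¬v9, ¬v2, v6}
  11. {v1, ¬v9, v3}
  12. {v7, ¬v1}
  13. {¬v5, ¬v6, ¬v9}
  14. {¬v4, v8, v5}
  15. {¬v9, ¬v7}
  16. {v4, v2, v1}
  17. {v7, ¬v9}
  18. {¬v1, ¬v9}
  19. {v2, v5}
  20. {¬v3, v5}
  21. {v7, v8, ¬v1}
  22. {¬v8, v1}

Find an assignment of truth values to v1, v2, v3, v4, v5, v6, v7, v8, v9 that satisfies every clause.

v1=0, v2=0, v3=1, v4=1, v5=1, v6=1, v7=1, v8=0, v9=0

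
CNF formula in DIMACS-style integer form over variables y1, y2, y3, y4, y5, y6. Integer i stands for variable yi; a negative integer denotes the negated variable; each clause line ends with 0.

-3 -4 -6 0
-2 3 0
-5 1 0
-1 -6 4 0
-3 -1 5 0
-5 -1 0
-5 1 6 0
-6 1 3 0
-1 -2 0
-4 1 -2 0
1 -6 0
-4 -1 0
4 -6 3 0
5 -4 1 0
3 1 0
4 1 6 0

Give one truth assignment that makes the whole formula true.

y1=T, y2=F, y3=F, y4=F, y5=F, y6=F

y2 occurs only negated in the remaining clauses — set y2 = False.
Branch on y1: take y1 = True.
  then y5 is forced to False.
  then y3 is forced to False.
  then y4 is forced to False.
  then y6 is forced to False.
Every clause has at least one true literal under this assignment.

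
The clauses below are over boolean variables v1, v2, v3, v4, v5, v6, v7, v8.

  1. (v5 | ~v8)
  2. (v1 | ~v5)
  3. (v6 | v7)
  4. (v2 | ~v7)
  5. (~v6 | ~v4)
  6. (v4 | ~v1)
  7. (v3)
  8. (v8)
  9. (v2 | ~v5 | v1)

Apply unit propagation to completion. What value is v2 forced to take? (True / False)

True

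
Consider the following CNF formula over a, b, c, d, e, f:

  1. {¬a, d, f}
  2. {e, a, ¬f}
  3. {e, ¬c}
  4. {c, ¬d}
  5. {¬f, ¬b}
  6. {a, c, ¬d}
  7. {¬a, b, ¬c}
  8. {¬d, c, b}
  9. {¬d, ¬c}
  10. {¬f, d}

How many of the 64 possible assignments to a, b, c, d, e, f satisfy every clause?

6

Satisfying assignments:
  a=F b=F c=F d=F e=F f=F
  a=F b=F c=F d=F e=T f=F
  a=F b=F c=T d=F e=T f=F
  a=F b=T c=F d=F e=F f=F
  a=F b=T c=F d=F e=T f=F
  a=F b=T c=T d=F e=T f=F
Count: 6.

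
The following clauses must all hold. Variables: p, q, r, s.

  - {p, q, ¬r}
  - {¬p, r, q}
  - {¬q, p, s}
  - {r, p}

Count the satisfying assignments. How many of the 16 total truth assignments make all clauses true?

7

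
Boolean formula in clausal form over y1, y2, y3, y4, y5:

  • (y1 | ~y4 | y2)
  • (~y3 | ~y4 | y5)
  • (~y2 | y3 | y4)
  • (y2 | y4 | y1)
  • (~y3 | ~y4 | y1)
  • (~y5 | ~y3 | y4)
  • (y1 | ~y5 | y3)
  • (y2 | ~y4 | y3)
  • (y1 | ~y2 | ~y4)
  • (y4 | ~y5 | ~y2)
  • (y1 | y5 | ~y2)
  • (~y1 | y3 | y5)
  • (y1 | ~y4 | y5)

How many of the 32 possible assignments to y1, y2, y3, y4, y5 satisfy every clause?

6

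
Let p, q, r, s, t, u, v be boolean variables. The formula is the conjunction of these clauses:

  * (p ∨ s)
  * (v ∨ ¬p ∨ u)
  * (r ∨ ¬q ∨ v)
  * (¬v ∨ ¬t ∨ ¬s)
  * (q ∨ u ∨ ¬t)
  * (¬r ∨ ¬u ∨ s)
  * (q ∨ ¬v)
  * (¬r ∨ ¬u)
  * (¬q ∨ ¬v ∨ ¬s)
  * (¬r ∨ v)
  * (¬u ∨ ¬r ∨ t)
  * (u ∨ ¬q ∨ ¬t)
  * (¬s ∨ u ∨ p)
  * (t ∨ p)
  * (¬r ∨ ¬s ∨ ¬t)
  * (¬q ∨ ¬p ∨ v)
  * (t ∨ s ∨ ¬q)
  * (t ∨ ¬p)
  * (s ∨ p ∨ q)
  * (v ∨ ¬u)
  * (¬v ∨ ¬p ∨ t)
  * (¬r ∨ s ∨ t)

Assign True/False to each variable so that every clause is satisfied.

p=True, q=True, r=False, s=False, t=True, u=True, v=True

Set p = True and propagate.
  then t is forced to True.
Branch on q: take q = True.
  then u is forced to True.
  then r is forced to False.
  then v is forced to True.
  then s is forced to False.
Every clause has at least one true literal under this assignment.
Check each clause:
  1. (p ∨ s) — p is true.
  2. (v ∨ ¬p ∨ u) — u is true.
  3. (¬q ∨ v ∨ r) — v is true.
  4. (¬v ∨ ¬s ∨ ¬t) — ¬s is true.
  5. (¬t ∨ q ∨ u) — q is true.
  6. (s ∨ ¬u ∨ ¬r) — ¬r is true.
  7. (¬v ∨ q) — q is true.
  8. (¬r ∨ ¬u) — ¬r is true.
  9. (¬v ∨ ¬s ∨ ¬q) — ¬s is true.
  10. (¬r ∨ v) — ¬r is true.
  11. (¬u ∨ ¬r ∨ t) — t is true.
  12. (u ∨ ¬q ∨ ¬t) — u is true.
  13. (p ∨ u ∨ ¬s) — p is true.
  14. (p ∨ t) — p is true.
  15. (¬r ∨ ¬s ∨ ¬t) — ¬s is true.
  16. (v ∨ ¬q ∨ ¬p) — v is true.
  17. (¬q ∨ s ∨ t) — t is true.
  18. (t ∨ ¬p) — t is true.
  19. (p ∨ s ∨ q) — p is true.
  20. (¬u ∨ v) — v is true.
  21. (¬p ∨ t ∨ ¬v) — t is true.
  22. (s ∨ t ∨ ¬r) — ¬r is true.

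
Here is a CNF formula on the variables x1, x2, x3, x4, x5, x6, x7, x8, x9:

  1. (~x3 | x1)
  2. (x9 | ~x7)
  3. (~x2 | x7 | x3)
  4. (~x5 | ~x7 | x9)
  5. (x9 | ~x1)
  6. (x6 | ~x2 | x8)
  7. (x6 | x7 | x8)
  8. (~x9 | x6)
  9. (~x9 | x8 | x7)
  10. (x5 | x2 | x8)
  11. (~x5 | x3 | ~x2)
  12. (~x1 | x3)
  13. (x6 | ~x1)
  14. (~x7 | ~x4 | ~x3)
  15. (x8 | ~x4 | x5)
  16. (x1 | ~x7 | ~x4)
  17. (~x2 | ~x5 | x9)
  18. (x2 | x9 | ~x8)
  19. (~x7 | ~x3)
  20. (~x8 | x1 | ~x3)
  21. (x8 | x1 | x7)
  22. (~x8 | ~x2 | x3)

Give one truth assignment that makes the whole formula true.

x1 = False, x2 = False, x3 = False, x4 = False, x5 = True, x6 = True, x7 = True, x8 = False, x9 = True

x4 occurs only negated in the remaining clauses — set x4 = False.
Pure literal: x6 appears only positively; assign x6 = True.
Branch on x1: take x1 = False.
  then x3 is forced to False.
The remaining clauses are satisfied by x2 = False, x5 = True, x7 = True, x8 = False, x9 = True.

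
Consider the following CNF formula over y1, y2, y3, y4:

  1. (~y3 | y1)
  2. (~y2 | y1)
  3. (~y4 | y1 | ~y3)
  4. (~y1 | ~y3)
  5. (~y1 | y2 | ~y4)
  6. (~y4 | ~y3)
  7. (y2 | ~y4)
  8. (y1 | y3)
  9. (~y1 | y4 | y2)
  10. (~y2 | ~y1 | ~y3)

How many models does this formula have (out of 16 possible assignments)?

2

Satisfying assignments:
  y1=T y2=T y3=F y4=F
  y1=T y2=T y3=F y4=T
Count: 2.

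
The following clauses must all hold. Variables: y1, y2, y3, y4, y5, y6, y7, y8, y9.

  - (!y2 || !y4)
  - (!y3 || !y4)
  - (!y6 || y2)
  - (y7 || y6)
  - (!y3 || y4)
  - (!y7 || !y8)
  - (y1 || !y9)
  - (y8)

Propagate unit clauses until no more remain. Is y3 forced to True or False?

False

(y8) is a unit clause: y8 = True.
In (!y8 || !y7), !y8 is now false; !y7 must hold, so y7 = False.
(y7 || y6): since y7 = False, the clause reduces to (y6). y6 = True.
From (y2 || !y6) and y6 = True: y2 = True.
From (!y4 || !y2) and y2 = True: y4 = False.
In (!y3 || y4), y4 is now false; !y3 must hold, so y3 = False.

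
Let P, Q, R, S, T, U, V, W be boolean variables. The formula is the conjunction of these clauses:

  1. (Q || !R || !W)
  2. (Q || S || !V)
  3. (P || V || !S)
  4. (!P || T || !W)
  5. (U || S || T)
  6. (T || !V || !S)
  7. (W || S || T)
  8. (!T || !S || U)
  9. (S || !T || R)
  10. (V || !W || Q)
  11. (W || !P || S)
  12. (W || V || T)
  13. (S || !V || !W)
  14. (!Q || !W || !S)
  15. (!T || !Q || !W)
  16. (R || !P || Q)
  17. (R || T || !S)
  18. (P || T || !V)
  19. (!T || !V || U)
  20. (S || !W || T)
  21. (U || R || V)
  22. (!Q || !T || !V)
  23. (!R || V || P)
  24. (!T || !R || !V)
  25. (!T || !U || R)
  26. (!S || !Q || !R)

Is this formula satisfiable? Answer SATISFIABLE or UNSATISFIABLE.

SATISFIABLE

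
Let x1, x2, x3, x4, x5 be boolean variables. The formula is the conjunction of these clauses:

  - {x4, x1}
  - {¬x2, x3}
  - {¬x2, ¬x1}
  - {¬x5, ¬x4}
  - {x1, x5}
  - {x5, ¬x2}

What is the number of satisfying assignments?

Satisfying assignments:
  x1=T x2=F x3=F x4=F x5=F
  x1=T x2=F x3=F x4=F x5=T
  x1=T x2=F x3=F x4=T x5=F
  x1=T x2=F x3=T x4=F x5=F
  x1=T x2=F x3=T x4=F x5=T
  x1=T x2=F x3=T x4=T x5=F
That's 6 in total.

6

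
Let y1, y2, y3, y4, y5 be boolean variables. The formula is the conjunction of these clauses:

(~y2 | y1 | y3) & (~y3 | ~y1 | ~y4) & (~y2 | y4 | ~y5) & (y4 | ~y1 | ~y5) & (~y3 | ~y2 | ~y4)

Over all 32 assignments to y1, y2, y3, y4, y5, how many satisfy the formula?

17

Split on y4, then y1.
  y4=T, y1=T: remaining (y2,y3,y5) ∈ {(F,F,F); (F,F,T); (T,F,F); (T,F,T)} — 4.
  y4=T, y1=F: remaining (y2,y3,y5) ∈ {(F,F,F); (F,F,T); (F,T,F); (F,T,T)} — 4.
  y4=F, y1=T: remaining (y2,y3,y5) ∈ {(F,F,F); (F,T,F); (T,F,F); (T,T,F)} — 4.
  y4=F, y1=F: 5 of the 8 assignments to (y2,y3,y5) work.
Total: 4 + 4 + 4 + 5 = 17.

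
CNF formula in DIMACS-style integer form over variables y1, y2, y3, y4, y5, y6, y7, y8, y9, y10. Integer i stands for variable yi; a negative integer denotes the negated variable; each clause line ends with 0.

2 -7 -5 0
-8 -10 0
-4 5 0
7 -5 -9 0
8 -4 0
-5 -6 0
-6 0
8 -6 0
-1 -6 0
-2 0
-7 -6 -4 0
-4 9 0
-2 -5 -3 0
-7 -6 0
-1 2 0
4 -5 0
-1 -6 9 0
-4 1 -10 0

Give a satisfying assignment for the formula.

y1 = 0, y2 = 0, y3 = 0, y4 = 0, y5 = 0, y6 = 0, y7 = 1, y8 = 0, y9 = 0, y10 = 1

Check each clause:
  1. (¬y5 ∨ ¬y7 ∨ y2) — ¬y5 is true.
  2. (¬y8 ∨ ¬y10) — ¬y8 is true.
  3. (y5 ∨ ¬y4) — ¬y4 is true.
  4. (¬y5 ∨ ¬y9 ∨ y7) — ¬y5 is true.
  5. (y8 ∨ ¬y4) — ¬y4 is true.
  6. (¬y5 ∨ ¬y6) — ¬y6 is true.
  7. (¬y6) — ¬y6 is true.
  8. (¬y6 ∨ y8) — ¬y6 is true.
  9. (¬y6 ∨ ¬y1) — ¬y6 is true.
  10. (¬y2) — ¬y2 is true.
  11. (¬y4 ∨ ¬y6 ∨ ¬y7) — ¬y6 is true.
  12. (y9 ∨ ¬y4) — ¬y4 is true.
  13. (¬y3 ∨ ¬y5 ∨ ¬y2) — ¬y5 is true.
  14. (¬y6 ∨ ¬y7) — ¬y6 is true.
  15. (y2 ∨ ¬y1) — ¬y1 is true.
  16. (¬y5 ∨ y4) — ¬y5 is true.
  17. (¬y1 ∨ ¬y6 ∨ y9) — ¬y6 is true.
  18. (¬y10 ∨ ¬y4 ∨ y1) — ¬y4 is true.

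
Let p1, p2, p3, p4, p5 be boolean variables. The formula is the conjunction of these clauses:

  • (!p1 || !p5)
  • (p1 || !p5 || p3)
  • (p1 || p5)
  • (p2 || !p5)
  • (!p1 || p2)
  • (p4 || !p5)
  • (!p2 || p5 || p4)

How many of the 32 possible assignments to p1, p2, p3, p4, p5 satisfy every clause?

3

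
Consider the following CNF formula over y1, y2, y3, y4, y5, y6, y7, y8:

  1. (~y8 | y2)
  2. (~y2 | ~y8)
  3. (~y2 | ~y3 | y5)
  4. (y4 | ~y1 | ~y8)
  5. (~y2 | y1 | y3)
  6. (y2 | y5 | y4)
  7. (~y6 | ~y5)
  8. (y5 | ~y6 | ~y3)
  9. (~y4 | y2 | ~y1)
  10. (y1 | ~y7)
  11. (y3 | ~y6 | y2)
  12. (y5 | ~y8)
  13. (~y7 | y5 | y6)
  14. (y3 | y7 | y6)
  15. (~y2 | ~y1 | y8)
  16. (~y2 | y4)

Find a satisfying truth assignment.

y1 = 0, y2 = 1, y3 = 1, y4 = 1, y5 = 1, y6 = 0, y7 = 0, y8 = 0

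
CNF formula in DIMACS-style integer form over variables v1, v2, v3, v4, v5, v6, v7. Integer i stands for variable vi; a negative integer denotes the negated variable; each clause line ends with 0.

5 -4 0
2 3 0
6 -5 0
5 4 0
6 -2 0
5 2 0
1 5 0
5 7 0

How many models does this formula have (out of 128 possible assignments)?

24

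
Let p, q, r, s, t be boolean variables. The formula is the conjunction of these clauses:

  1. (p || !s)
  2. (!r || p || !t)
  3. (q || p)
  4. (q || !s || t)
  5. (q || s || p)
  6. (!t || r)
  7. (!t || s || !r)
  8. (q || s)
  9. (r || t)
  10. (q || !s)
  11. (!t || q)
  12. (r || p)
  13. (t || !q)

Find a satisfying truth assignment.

p=T, q=T, r=T, s=T, t=T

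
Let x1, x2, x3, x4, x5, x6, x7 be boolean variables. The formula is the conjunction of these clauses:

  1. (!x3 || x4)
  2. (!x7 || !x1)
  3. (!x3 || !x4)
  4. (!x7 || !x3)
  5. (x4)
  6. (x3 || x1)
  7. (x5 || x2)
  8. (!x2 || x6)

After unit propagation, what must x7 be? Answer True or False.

Unit clause (x4) sets x4 = True.
(!x3 || !x4) with x4 = True leaves only !x3, so x3 = False.
(x3 || x1): since x3 = False, the clause reduces to (x1). x1 = True.
In (!x7 || !x1), !x1 is now false; !x7 must hold, so x7 = False.

False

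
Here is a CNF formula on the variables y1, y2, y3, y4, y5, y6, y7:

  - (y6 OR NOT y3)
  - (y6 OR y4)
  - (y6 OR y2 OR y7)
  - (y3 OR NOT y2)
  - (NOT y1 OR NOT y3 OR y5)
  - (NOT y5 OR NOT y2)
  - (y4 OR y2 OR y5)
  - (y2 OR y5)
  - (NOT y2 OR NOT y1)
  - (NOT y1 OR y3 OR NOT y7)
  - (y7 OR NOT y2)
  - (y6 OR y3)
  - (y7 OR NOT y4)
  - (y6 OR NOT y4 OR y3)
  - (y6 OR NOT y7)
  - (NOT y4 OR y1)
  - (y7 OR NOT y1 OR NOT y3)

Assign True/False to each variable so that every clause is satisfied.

y1 = F, y2 = T, y3 = T, y4 = F, y5 = F, y6 = T, y7 = T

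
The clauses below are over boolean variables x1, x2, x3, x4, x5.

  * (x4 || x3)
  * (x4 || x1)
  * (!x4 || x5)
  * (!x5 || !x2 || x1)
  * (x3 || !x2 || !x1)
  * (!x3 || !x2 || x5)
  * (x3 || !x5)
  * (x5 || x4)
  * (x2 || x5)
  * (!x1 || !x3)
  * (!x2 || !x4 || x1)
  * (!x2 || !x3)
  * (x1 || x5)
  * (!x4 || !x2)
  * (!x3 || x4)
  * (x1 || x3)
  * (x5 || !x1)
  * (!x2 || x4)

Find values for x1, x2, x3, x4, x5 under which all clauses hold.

Branch on x1: take x1 = False.
  then x4 is forced to True.
  then x5 is forced to True.
  then x2 is forced to False.
  then x3 is forced to True.
Every clause has at least one true literal under this assignment.

x1=F, x2=F, x3=T, x4=T, x5=T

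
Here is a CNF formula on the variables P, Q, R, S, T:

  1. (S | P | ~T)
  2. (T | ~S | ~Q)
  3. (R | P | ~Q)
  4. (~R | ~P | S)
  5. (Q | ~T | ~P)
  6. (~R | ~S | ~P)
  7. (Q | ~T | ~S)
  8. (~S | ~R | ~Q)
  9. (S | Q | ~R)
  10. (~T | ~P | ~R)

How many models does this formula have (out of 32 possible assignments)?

Case analysis on S and P:
  S=1, P=1: remaining (Q,R,T) ∈ {(0,0,0); (1,0,1)} — 2.
  S=1, P=0: remaining (Q,R,T) ∈ {(0,0,0); (0,1,0)} — 2.
  S=0, P=1: remaining (Q,R,T) ∈ {(0,0,0); (1,0,0); (1,0,1)} — 3.
  S=0, P=0: remaining (Q,R,T) ∈ {(0,0,0); (1,1,0)} — 2.
Total: 2 + 2 + 3 + 2 = 9.

9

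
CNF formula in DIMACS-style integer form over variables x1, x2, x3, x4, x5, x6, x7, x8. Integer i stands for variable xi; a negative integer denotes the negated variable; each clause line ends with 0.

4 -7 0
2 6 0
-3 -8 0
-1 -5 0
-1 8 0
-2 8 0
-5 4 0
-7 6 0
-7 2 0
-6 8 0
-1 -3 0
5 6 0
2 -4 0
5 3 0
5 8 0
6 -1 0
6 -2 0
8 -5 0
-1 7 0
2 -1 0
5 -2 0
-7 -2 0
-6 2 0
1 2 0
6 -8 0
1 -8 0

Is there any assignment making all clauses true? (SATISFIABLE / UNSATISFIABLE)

UNSATISFIABLE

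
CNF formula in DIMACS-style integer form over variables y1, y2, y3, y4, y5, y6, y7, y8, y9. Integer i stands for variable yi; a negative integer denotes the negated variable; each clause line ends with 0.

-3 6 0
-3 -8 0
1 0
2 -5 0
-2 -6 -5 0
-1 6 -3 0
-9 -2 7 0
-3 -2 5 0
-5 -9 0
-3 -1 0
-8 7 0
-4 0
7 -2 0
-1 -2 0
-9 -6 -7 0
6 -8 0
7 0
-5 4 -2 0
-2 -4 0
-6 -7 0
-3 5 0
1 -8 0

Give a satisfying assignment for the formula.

y1=1, y2=0, y3=0, y4=0, y5=0, y6=0, y7=1, y8=0, y9=1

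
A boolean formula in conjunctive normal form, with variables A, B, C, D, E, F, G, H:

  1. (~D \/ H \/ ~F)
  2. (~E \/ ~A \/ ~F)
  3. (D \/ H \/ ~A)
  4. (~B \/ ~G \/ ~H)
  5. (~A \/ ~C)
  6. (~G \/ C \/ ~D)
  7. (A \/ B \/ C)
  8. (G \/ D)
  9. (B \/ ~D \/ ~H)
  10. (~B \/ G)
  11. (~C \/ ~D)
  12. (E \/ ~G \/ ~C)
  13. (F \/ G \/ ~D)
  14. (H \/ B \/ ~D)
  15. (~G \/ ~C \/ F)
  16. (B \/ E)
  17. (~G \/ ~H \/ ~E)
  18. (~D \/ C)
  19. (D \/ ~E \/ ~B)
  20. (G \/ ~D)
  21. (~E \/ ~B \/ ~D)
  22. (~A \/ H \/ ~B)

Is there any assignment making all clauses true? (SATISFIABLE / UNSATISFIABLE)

Set A = False and propagate.
Branch on B: take B = True.
  then G is forced to True.
  then H is forced to False.
Branch on C: take C = False.
  then D is forced to False.
  then E is forced to False.
F is now unconstrained; take F = True.
So A=F, B=T, C=F, D=F, E=F, F=T, G=T, H=F is a satisfying assignment.

SATISFIABLE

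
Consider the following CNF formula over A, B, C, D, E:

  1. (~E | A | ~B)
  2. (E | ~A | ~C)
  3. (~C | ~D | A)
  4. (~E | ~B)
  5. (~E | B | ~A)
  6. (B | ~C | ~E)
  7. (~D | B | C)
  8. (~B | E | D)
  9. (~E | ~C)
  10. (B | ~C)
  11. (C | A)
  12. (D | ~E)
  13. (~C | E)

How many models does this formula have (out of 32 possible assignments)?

2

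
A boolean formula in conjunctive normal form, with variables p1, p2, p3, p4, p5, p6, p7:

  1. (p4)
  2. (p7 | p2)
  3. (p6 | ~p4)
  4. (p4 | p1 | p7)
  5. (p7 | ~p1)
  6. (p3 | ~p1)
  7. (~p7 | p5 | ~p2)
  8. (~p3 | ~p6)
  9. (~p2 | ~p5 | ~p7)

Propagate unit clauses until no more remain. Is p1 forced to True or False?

False

Unit clause (p4) sets p4 = True.
From (~p4 | p6) and p4 = True: p6 = True.
In (~p6 | ~p3), ~p6 is now false; ~p3 must hold, so p3 = False.
From (~p1 | p3) and p3 = False: p1 = False.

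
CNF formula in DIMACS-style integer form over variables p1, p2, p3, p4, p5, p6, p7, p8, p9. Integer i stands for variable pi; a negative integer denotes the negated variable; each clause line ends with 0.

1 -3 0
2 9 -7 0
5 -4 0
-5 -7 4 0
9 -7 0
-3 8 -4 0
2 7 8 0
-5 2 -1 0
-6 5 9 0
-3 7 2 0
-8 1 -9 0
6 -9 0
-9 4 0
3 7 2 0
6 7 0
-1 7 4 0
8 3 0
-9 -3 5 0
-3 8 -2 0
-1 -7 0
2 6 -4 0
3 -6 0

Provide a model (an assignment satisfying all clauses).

Try p1 = True.
  then p7 is forced to False.
  then p6 is forced to True.
  then p4 is forced to True.
  then p5 is forced to True.
  then p2 is forced to True.
  then p3 is forced to True.
  then p8 is forced to True.
p9 is now unconstrained; take p9 = False.

p1=T, p2=T, p3=T, p4=T, p5=T, p6=T, p7=F, p8=T, p9=F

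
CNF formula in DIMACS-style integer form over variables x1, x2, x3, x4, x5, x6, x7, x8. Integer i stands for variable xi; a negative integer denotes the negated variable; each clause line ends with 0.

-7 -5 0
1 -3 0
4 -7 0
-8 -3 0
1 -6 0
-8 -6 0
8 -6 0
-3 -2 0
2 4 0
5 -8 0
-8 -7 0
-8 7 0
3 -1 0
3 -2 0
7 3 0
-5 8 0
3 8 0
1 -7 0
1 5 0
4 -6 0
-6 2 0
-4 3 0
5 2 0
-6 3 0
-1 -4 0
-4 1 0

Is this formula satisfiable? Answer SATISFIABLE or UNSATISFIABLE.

UNSATISFIABLE

x3 = True:
  propagation gives x1=True, x8=False, x6=False, x2=False; an empty clause results — contradiction.
x3 = False:
  propagation gives x1=False, x6=False, x2=False, x4=True; an empty clause results — contradiction.
Every branch closes, so no satisfying assignment exists.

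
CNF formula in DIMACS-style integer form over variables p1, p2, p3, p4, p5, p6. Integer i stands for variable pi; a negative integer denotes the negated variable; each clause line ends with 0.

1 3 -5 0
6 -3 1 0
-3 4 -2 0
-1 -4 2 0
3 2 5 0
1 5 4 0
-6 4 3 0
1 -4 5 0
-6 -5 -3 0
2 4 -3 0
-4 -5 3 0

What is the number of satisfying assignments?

Case analysis on p3 and p4:
  p3=1, p4=1: remaining (p1,p2,p5,p6) ∈ {(1,1,0,0); (1,1,0,1); (1,1,1,0)} — 3.
  p3=1, p4=0: a clause becomes empty — 0.
  p3=0, p4=1: remaining (p1,p2,p5,p6) ∈ {(1,1,0,0); (1,1,0,1)} — 2.
  p3=0, p4=0: remaining (p1,p2,p5,p6) ∈ {(1,0,1,0); (1,1,0,0); (1,1,1,0)} — 3.
Total: 3 + 0 + 2 + 3 = 8.

8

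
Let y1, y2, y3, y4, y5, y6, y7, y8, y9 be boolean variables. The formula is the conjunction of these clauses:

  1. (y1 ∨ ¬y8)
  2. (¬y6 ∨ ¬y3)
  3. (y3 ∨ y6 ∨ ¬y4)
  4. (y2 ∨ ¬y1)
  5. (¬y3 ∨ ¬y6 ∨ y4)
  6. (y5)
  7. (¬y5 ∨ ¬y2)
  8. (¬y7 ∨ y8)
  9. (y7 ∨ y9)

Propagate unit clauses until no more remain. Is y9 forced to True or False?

True

(y5) is a unit clause: y5 = True.
From (¬y5 ∨ ¬y2) and y5 = True: y2 = False.
From (y2 ∨ ¬y1) and y2 = False: y1 = False.
(y1 ∨ ¬y8): since y1 = False, the clause reduces to (¬y8). y8 = False.
(y8 ∨ ¬y7): since y8 = False, the clause reduces to (¬y7). y7 = False.
From (y7 ∨ y9) and y7 = False: y9 = True.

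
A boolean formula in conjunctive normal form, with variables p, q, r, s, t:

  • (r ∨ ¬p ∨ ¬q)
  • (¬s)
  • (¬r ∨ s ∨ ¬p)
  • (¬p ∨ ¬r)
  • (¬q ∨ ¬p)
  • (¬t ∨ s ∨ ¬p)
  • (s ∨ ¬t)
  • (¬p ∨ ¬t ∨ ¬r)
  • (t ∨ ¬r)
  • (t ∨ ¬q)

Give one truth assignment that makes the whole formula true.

p=True  q=False  r=False  s=False  t=False

Check each clause:
  1. (¬q ∨ ¬p ∨ r) — ¬q is true.
  2. (¬s) — ¬s is true.
  3. (¬p ∨ ¬r ∨ s) — ¬r is true.
  4. (¬p ∨ ¬r) — ¬r is true.
  5. (¬q ∨ ¬p) — ¬q is true.
  6. (¬t ∨ s ∨ ¬p) — ¬t is true.
  7. (s ∨ ¬t) — ¬t is true.
  8. (¬p ∨ ¬r ∨ ¬t) — ¬t is true.
  9. (¬r ∨ t) — ¬r is true.
  10. (t ∨ ¬q) — ¬q is true.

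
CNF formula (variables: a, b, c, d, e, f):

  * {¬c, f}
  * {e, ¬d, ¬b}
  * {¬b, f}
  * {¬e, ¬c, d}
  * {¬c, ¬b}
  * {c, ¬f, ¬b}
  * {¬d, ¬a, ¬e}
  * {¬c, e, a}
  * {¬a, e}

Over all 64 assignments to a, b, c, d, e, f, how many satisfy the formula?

Case analysis on c and e:
  c=T, e=T: remaining (a,b,d,f) ∈ {(F,F,T,T)} — 1.
  c=T, e=F: a clause becomes empty — 0.
  c=F, e=T: f free; 3 ways for (a,b,d) × 2^1 = 6.
  c=F, e=F: remaining (a,b,d,f) ∈ {(F,F,F,F); (F,F,F,T); (F,F,T,F); (F,F,T,T)} — 4.
Total: 1 + 0 + 6 + 4 = 11.

11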